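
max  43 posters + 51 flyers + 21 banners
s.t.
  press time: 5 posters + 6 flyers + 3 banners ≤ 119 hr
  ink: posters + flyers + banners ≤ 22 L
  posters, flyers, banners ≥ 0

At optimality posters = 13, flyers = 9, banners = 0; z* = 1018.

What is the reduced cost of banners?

-6

Check each constraint at x*: press time 119/119 (tight); ink 22/22 (tight).
From A_Bᵀ y = c: 5·y_press time + 1·y_ink = 43; 6·y_press time + 1·y_ink = 51.
Solving: y_press time = 8, y_ink = 3.
Reduced cost of banners: c₃ − yᵀa₃ = 21 − (8·3 + 3·1) = 21 − 27 = -6.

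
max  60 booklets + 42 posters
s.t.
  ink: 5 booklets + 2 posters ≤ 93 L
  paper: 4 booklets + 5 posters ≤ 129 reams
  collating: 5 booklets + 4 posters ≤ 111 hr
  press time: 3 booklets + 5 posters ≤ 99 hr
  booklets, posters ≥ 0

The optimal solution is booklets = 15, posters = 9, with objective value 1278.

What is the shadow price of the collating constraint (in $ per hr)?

9

Binding: ink and collating. Non-binding: paper (24 unused), press time (9 unused).
By complementary slackness, y = 0 for the non-binding constraints.
From A_Bᵀ y = c: 5·y_ink + 5·y_collating = 60; 2·y_ink + 4·y_collating = 42.
→ y_ink = 3 and y_collating = 9.
Shadow price of collating = 9.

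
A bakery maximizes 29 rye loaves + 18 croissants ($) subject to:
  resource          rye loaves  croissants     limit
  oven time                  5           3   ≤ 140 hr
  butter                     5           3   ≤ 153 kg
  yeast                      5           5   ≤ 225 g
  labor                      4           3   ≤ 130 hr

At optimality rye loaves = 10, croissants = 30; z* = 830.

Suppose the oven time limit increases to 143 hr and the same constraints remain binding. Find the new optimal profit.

845

At the optimum: oven time uses 140 of 140 (binding); butter uses 140 of 153 (slack = 13); yeast uses 200 of 225 (slack = 25); labor uses 130 of 130 (binding).
Slack constraints have shadow price 0 (complementary slackness).
Dual feasibility on the basic columns requires 5·y_oven time + 4·y_labor = 29, 3·y_oven time + 3·y_labor = 18.
→ y_oven time = 5 and y_labor = 1.
Δz = y_oven time·Δb = 5 × (3) = 15, so new z* = 830 + 15 = 845.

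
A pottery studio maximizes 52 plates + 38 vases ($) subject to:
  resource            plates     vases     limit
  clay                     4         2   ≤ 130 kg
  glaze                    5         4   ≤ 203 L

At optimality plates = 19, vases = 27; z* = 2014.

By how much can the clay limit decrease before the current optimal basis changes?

28.5

Binding constraints: clay, glaze. The basis is B = [[4,2],[5,4]] with det 6.
Per unit decrease in clay, x* moves by d = (-0.6667, 0.8333).
The basis stays optimal until plates reaches 0; allowable decrease = 28.5 kg.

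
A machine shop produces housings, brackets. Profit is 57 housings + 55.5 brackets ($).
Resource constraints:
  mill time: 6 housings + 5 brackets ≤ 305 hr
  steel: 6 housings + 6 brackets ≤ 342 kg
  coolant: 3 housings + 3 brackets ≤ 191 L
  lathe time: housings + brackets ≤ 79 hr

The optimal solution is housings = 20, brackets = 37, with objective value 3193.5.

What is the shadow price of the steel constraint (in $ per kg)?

8

Check each constraint at x*: mill time 305/305 (tight); steel 342/342 (tight); coolant 171/191 (slack 20); lathe time 57/79 (slack 22).
Since coolant, lathe time are not tight, their duals are 0.
Dual feasibility on the basic columns requires 6·y_mill time + 6·y_steel = 57, 5·y_mill time + 6·y_steel = 55.5.
This yields shadow prices y_mill time = 1.5, y_steel = 8.
Shadow price of steel = 8.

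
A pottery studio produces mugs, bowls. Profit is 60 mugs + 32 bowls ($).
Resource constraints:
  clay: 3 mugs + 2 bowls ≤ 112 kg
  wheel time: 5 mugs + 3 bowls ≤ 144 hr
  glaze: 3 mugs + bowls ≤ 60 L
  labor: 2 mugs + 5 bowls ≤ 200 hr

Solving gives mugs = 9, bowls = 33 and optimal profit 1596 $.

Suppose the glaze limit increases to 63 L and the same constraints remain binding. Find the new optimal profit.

At the optimum: clay uses 93 of 112 (slack = 19); wheel time uses 144 of 144 (binding); glaze uses 60 of 60 (binding); labor uses 183 of 200 (slack = 17).
By complementary slackness, y = 0 for the non-binding constraints.
From A_Bᵀ y = c: 5·y_wheel time + 3·y_glaze = 60; 3·y_wheel time + 1·y_glaze = 32.
Solving: y_wheel time = 9, y_glaze = 5.
Δz = y_glaze·Δb = 5 × (3) = 15, so new z* = 1596 + 15 = 1611.

1611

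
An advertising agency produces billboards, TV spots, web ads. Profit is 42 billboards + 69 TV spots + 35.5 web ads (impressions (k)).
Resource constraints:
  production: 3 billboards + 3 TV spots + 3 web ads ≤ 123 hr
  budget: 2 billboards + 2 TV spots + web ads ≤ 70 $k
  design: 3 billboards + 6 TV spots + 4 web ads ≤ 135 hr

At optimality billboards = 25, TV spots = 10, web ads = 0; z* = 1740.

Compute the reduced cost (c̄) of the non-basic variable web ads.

Binding: budget and design. Non-binding: production (18 unused).
Slack constraints have shadow price 0 (complementary slackness).
Dual feasibility on the basic columns requires 2·y_budget + 3·y_design = 42, 2·y_budget + 6·y_design = 69.
→ y_budget = 7.5 and y_design = 9.
Reduced cost of web ads: c₃ − yᵀa₃ = 35.5 − (7.5·1 + 9·4) = 35.5 − 43.5 = -8.

-8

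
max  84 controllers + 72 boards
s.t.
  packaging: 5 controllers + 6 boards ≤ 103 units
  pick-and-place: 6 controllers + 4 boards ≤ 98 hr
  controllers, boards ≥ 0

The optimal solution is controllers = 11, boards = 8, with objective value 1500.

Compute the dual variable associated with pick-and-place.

Both packaging and pick-and-place are binding at x*.
The binding rows give the dual system: 5·y_packaging + 6·y_pick-and-place = 84 and 6·y_packaging + 4·y_pick-and-place = 72.
→ y_packaging = 6 and y_pick-and-place = 9.
Shadow price of pick-and-place = 9.

9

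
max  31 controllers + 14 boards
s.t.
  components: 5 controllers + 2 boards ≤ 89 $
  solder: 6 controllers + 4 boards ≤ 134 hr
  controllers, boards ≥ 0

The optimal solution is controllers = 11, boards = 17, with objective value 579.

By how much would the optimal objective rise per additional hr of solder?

Both components and solder are binding at x*.
The binding rows give the dual system: 5·y_components + 6·y_solder = 31 and 2·y_components + 4·y_solder = 14.
Solving: y_components = 5, y_solder = 1.
Shadow price of solder = 1.

1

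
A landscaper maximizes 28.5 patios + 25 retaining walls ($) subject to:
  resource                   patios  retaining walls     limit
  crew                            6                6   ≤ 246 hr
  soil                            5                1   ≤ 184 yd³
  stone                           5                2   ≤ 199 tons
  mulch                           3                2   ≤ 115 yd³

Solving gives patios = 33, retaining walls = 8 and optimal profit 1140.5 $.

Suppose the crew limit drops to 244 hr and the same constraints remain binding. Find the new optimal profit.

Check each constraint at x*: crew 246/246 (tight); soil 173/184 (slack 11); stone 181/199 (slack 18); mulch 115/115 (tight).
By complementary slackness, y = 0 for the non-binding constraints.
From A_Bᵀ y = c: 6·y_crew + 3·y_mulch = 28.5; 6·y_crew + 2·y_mulch = 25.
Solving: y_crew = 3, y_mulch = 3.5.
Δz = y_crew·Δb = 3 × (-2) = -6, so new z* = 1140.5 − 6 = 1134.5.

1134.5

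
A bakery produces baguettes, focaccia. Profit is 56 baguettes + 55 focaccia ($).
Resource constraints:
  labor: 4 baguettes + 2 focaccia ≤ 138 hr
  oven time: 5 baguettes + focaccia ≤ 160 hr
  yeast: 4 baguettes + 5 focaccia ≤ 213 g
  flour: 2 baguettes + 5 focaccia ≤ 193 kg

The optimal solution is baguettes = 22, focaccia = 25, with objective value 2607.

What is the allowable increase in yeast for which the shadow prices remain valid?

Binding constraints: labor, yeast. The basis is B = [[4,2],[4,5]] with det 12.
Per unit increase in yeast, x* moves by d = (-0.1667, 0.3333).
The basis stays optimal until flour becomes binding; allowable increase = 18 g.

18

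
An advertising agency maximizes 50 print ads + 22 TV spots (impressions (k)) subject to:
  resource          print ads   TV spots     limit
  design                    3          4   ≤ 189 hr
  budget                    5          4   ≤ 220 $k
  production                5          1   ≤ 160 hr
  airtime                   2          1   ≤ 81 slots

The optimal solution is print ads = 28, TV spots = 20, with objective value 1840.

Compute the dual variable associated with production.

At the optimum: design uses 164 of 189 (slack = 25); budget uses 220 of 220 (binding); production uses 160 of 160 (binding); airtime uses 76 of 81 (slack = 5).
Since design, airtime are not tight, their duals are 0.
The binding rows give the dual system: 5·y_budget + 5·y_production = 50 and 4·y_budget + 1·y_production = 22.
→ y_budget = 4 and y_production = 6.
Shadow price of production = 6.

6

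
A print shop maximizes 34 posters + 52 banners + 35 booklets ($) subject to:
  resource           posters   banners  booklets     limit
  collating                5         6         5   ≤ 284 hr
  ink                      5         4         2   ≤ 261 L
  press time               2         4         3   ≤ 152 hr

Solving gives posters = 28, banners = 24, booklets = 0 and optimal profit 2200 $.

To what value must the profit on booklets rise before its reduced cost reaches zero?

At the optimum: collating uses 284 of 284 (binding); ink uses 236 of 261 (slack = 25); press time uses 152 of 152 (binding).
Since ink is not tight, its dual is 0.
The binding rows give the dual system: 5·y_collating + 2·y_press time = 34 and 6·y_collating + 4·y_press time = 52.
→ y_collating = 4 and y_press time = 7.
booklets enters the basis when its profit ≥ yᵀa₃ = 4·5 + 7·3 = 41.

41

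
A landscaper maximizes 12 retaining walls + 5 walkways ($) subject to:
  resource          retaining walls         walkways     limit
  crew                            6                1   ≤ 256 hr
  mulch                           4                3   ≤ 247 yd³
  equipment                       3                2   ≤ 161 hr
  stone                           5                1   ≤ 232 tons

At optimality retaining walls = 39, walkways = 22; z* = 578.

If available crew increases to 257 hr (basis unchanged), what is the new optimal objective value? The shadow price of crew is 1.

579

Δb = 1, so new z* = 578 + (1)·(1) = 578 + 1 = 579.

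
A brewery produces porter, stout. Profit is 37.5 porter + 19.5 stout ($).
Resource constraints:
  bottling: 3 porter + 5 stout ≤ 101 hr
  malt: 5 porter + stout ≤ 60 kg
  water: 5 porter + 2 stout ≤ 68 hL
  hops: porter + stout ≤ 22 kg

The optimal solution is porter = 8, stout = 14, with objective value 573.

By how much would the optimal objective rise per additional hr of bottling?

Check each constraint at x*: bottling 94/101 (slack 7); malt 54/60 (slack 6); water 68/68 (tight); hops 22/22 (tight).
By complementary slackness, y = 0 for the non-binding constraints.
The binding rows give the dual system: 5·y_water + 1·y_hops = 37.5 and 2·y_water + 1·y_hops = 19.5.
→ y_water = 6 and y_hops = 7.5.
Shadow price of bottling = 0.

0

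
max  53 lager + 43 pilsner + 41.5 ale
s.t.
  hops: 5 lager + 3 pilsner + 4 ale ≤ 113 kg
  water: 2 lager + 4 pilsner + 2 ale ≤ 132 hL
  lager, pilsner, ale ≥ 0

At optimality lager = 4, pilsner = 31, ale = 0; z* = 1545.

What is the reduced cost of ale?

-2.5

Check each constraint at x*: hops 113/113 (tight); water 132/132 (tight).
The binding rows give the dual system: 5·y_hops + 2·y_water = 53 and 3·y_hops + 4·y_water = 43.
→ y_hops = 9 and y_water = 4.
Reduced cost of ale: c₃ − yᵀa₃ = 41.5 − (9·4 + 4·2) = 41.5 − 44 = -2.5.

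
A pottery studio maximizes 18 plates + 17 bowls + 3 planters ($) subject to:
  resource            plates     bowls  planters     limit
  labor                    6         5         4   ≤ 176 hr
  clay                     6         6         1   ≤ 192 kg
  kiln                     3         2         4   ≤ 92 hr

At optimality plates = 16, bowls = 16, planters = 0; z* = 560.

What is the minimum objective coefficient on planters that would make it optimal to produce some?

Check each constraint at x*: labor 176/176 (tight); clay 192/192 (tight); kiln 80/92 (slack 12).
By complementary slackness, y = 0 for the non-binding constraint.
From A_Bᵀ y = c: 6·y_labor + 6·y_clay = 18; 5·y_labor + 6·y_clay = 17.
This yields shadow prices y_labor = 1, y_clay = 2.
planters enters the basis when its profit ≥ yᵀa₃ = 1·4 + 2·1 = 6.

6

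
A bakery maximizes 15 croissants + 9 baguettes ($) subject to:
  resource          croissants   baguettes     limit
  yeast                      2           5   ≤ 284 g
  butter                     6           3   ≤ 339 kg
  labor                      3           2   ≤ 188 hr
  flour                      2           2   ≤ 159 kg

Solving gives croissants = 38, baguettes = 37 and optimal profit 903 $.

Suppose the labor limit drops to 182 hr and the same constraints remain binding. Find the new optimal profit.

At the optimum: yeast uses 261 of 284 (slack = 23); butter uses 339 of 339 (binding); labor uses 188 of 188 (binding); flour uses 150 of 159 (slack = 9).
By complementary slackness, y = 0 for the non-binding constraints.
From A_Bᵀ y = c: 6·y_butter + 3·y_labor = 15; 3·y_butter + 2·y_labor = 9.
→ y_butter = 1 and y_labor = 3.
Δz = y_labor·Δb = 3 × (-6) = -18, so new z* = 903 − 18 = 885.

885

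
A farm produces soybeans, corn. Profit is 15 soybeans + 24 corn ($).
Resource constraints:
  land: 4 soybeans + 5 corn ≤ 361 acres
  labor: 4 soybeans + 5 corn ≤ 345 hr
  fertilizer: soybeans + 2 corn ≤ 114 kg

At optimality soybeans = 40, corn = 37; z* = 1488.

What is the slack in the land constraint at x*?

land used = 4·40 + 5·37 = 345; slack = 361 − 345 = 16.

16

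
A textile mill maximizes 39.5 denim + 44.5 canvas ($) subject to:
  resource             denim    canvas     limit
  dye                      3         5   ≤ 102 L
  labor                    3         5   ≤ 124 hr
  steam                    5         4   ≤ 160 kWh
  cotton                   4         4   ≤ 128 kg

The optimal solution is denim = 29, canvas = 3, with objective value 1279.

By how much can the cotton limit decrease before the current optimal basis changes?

Binding constraints: dye, cotton. The basis is B = [[3,5],[4,4]] with det -8.
Per unit decrease in cotton, x* moves by d = (-0.625, 0.375).
The basis stays optimal until denim reaches 0; allowable decrease = 46.4 kg.

46.4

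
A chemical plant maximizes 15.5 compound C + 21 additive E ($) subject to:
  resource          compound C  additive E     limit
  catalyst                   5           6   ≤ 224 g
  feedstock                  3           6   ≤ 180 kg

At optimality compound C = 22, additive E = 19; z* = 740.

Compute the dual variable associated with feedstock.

Check each constraint at x*: catalyst 224/224 (tight); feedstock 180/180 (tight).
The binding rows give the dual system: 5·y_catalyst + 3·y_feedstock = 15.5 and 6·y_catalyst + 6·y_feedstock = 21.
Solving: y_catalyst = 2.5, y_feedstock = 1.
Shadow price of feedstock = 1.

1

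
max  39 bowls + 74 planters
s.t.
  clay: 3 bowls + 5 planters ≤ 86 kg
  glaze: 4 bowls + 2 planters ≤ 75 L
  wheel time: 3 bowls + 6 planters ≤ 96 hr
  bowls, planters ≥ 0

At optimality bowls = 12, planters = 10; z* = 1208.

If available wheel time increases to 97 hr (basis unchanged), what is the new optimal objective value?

1217

Check each constraint at x*: clay 86/86 (tight); glaze 68/75 (slack 7); wheel time 96/96 (tight).
By complementary slackness, y = 0 for the non-binding constraint.
Dual feasibility on the basic columns requires 3·y_clay + 3·y_wheel time = 39, 5·y_clay + 6·y_wheel time = 74.
→ y_clay = 4 and y_wheel time = 9.
Δz = y_wheel time·Δb = 9 × (1) = 9, so new z* = 1208 + 9 = 1217.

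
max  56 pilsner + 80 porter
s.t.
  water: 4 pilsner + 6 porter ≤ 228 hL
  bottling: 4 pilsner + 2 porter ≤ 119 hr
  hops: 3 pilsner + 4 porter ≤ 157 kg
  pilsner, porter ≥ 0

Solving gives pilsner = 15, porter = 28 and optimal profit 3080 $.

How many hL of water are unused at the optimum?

water used = 4·15 + 6·28 = 228; slack = 228 − 228 = 0.

0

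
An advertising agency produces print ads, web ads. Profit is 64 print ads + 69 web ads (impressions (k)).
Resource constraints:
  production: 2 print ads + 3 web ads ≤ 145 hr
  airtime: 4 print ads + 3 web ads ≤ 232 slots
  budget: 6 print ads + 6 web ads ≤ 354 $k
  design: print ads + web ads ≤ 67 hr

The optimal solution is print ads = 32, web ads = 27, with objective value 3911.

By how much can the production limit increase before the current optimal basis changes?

32

Binding constraints: production, budget. The basis is B = [[2,3],[6,6]] with det -6.
Per unit increase in production, x* moves by d = (-1, 1).
The basis stays optimal until print ads reaches 0; allowable increase = 32 hr.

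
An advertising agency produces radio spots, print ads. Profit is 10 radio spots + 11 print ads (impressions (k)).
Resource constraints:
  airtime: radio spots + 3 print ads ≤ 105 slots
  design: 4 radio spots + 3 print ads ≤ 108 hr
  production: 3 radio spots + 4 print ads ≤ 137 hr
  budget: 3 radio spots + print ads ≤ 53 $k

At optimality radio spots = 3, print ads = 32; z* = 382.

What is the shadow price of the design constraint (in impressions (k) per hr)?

1

Binding: design and production. Non-binding: airtime (6 unused), budget (12 unused).
Since airtime, budget are not tight, their duals are 0.
From A_Bᵀ y = c: 4·y_design + 3·y_production = 10; 3·y_design + 4·y_production = 11.
Solving: y_design = 1, y_production = 2.
Shadow price of design = 1.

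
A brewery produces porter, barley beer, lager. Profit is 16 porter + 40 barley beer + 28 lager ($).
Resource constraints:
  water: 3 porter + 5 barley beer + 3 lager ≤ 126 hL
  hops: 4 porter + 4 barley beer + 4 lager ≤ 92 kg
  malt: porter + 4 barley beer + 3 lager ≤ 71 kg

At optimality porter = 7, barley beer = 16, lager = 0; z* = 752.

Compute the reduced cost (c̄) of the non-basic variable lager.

Check each constraint at x*: water 101/126 (slack 25); hops 92/92 (tight); malt 71/71 (tight).
Since water is not tight, its dual is 0.
Dual feasibility on the basic columns requires 4·y_hops + 1·y_malt = 16, 4·y_hops + 4·y_malt = 40.
Solving: y_hops = 2, y_malt = 8.
Reduced cost of lager: c₃ − yᵀa₃ = 28 − (2·4 + 8·3) = 28 − 32 = -4.

-4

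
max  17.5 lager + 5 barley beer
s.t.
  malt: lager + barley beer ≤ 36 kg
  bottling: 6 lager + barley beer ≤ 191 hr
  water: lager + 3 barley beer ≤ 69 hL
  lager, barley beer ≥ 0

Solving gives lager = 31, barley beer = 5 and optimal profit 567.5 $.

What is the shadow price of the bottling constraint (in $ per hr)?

Check each constraint at x*: malt 36/36 (tight); bottling 191/191 (tight); water 46/69 (slack 23).
Slack constraints have shadow price 0 (complementary slackness).
From A_Bᵀ y = c: 1·y_malt + 6·y_bottling = 17.5; 1·y_malt + 1·y_bottling = 5.
Solving: y_malt = 2.5, y_bottling = 2.5.
Shadow price of bottling = 2.5.

2.5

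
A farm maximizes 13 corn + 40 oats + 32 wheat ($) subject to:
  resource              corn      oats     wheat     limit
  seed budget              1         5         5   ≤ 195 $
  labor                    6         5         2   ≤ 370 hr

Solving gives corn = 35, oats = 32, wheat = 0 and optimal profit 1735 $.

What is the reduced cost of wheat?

-5

Both seed budget and labor are binding at x*.
The binding rows give the dual system: 1·y_seed budget + 6·y_labor = 13 and 5·y_seed budget + 5·y_labor = 40.
Solving: y_seed budget = 7, y_labor = 1.
Reduced cost of wheat: c₃ − yᵀa₃ = 32 − (7·5 + 1·2) = 32 − 37 = -5.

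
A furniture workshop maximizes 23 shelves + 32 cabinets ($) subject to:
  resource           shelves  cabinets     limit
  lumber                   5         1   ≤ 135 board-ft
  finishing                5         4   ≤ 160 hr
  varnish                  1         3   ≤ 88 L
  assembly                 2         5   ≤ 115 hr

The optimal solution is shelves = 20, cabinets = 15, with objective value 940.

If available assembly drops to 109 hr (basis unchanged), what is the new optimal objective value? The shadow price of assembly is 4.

916

Δb = -6, so new z* = 940 + (4)·(-6) = 940 − 24 = 916.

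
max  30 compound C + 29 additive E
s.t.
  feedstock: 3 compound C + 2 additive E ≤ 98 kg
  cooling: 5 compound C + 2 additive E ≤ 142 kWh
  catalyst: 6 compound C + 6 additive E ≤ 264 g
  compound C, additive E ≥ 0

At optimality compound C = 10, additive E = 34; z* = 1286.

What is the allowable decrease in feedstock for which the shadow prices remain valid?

Binding constraints: feedstock, catalyst. The basis is B = [[3,2],[6,6]] with det 6.
Per unit decrease in feedstock, x* moves by d = (-1, 1).
The basis stays optimal until compound C reaches 0; allowable decrease = 10 kg.

10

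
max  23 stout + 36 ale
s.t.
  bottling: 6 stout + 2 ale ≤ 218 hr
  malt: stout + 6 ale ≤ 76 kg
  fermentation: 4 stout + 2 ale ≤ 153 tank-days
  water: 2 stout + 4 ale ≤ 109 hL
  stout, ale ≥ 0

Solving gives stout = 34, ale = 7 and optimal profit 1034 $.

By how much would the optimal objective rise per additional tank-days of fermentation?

At the optimum: bottling uses 218 of 218 (binding); malt uses 76 of 76 (binding); fermentation uses 150 of 153 (slack = 3); water uses 96 of 109 (slack = 13).
Since fermentation, water are not tight, their duals are 0.
The binding rows give the dual system: 6·y_bottling + 1·y_malt = 23 and 2·y_bottling + 6·y_malt = 36.
Solving: y_bottling = 3, y_malt = 5.
Shadow price of fermentation = 0.

0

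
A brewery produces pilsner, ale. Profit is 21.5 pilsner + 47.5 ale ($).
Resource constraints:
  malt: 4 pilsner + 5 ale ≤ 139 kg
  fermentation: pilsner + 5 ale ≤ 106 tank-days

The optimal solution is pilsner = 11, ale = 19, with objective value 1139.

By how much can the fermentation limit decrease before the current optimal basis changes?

Binding constraints: malt, fermentation. The basis is B = [[4,5],[1,5]] with det 15.
Per unit decrease in fermentation, x* moves by d = (0.3333, -0.2667).
The basis stays optimal until ale reaches 0; allowable decrease = 71.25 tank-days.

71.25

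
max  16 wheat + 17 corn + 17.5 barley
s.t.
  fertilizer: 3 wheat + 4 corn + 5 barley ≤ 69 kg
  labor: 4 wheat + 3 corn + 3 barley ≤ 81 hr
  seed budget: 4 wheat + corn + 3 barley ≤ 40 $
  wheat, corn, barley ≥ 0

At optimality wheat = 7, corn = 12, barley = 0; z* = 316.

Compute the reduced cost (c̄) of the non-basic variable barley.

Binding: fertilizer and seed budget. Non-binding: labor (17 unused).
By complementary slackness, y = 0 for the non-binding constraint.
The binding rows give the dual system: 3·y_fertilizer + 4·y_seed budget = 16 and 4·y_fertilizer + 1·y_seed budget = 17.
Solving: y_fertilizer = 4, y_seed budget = 1.
Reduced cost of barley: c₃ − yᵀa₃ = 17.5 − (4·5 + 1·3) = 17.5 − 23 = -5.5.

-5.5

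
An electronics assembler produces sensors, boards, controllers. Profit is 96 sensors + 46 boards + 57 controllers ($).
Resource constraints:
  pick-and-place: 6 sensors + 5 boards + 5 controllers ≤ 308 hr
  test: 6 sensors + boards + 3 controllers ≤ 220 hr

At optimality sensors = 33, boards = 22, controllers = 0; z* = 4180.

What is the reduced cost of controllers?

-6

Check each constraint at x*: pick-and-place 308/308 (tight); test 220/220 (tight).
The binding rows give the dual system: 6·y_pick-and-place + 6·y_test = 96 and 5·y_pick-and-place + 1·y_test = 46.
This yields shadow prices y_pick-and-place = 7.5, y_test = 8.5.
Reduced cost of controllers: c₃ − yᵀa₃ = 57 − (7.5·5 + 8.5·3) = 57 − 63 = -6.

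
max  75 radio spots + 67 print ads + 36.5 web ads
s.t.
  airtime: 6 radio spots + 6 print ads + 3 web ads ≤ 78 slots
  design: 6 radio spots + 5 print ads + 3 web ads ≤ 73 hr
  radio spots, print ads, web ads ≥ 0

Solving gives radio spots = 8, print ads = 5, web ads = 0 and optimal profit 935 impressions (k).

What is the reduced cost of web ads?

Both airtime and design are binding at x*.
Dual feasibility on the basic columns requires 6·y_airtime + 6·y_design = 75, 6·y_airtime + 5·y_design = 67.
Solving: y_airtime = 4.5, y_design = 8.
Reduced cost of web ads: c₃ − yᵀa₃ = 36.5 − (4.5·3 + 8·3) = 36.5 − 37.5 = -1.

-1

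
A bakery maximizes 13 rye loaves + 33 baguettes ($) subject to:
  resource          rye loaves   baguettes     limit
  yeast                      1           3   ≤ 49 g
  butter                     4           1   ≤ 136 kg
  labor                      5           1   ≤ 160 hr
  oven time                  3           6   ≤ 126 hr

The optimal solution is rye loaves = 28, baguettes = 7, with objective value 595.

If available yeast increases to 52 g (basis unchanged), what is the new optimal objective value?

Binding: yeast and oven time. Non-binding: butter (17 unused), labor (13 unused).
Since butter, labor are not tight, their duals are 0.
Dual feasibility on the basic columns requires 1·y_yeast + 3·y_oven time = 13, 3·y_yeast + 6·y_oven time = 33.
→ y_yeast = 7 and y_oven time = 2.
Δz = y_yeast·Δb = 7 × (3) = 21, so new z* = 595 + 21 = 616.

616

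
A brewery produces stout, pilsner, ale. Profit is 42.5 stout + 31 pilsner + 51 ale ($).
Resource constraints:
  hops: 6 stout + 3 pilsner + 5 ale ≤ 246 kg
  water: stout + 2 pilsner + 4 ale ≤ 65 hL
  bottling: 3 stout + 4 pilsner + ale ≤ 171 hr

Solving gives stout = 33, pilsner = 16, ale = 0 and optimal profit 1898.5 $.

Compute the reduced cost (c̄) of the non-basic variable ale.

-5

Binding: hops and water. Non-binding: bottling (8 unused).
By complementary slackness, y = 0 for the non-binding constraint.
Dual feasibility on the basic columns requires 6·y_hops + 1·y_water = 42.5, 3·y_hops + 2·y_water = 31.
Solving: y_hops = 6, y_water = 6.5.
Reduced cost of ale: c₃ − yᵀa₃ = 51 − (6·5 + 6.5·4) = 51 − 56 = -5.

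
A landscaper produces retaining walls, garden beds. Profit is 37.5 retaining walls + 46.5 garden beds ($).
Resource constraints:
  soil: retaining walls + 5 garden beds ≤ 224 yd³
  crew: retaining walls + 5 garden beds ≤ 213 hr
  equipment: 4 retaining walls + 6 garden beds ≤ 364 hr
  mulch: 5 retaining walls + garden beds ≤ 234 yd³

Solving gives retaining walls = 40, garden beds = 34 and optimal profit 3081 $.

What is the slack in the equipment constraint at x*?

equipment used = 4·40 + 6·34 = 364; slack = 364 − 364 = 0.

0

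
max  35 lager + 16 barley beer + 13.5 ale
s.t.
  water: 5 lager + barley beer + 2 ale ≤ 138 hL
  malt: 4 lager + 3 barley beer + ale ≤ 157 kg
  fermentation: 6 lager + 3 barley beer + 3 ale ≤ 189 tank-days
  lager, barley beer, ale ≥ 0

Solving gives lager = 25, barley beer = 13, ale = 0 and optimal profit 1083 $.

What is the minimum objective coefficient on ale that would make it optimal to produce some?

Check each constraint at x*: water 138/138 (tight); malt 139/157 (slack 18); fermentation 189/189 (tight).
By complementary slackness, y = 0 for the non-binding constraint.
The binding rows give the dual system: 5·y_water + 6·y_fermentation = 35 and 1·y_water + 3·y_fermentation = 16.
This yields shadow prices y_water = 1, y_fermentation = 5.
ale enters the basis when its profit ≥ yᵀa₃ = 1·2 + 5·3 = 17.

17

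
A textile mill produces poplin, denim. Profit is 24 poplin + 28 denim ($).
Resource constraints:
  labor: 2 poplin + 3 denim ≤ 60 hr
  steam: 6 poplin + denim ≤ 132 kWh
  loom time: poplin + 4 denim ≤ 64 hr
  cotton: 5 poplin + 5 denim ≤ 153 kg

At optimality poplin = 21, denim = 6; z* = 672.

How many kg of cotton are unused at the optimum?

cotton used = 5·21 + 5·6 = 135; slack = 153 − 135 = 18.

18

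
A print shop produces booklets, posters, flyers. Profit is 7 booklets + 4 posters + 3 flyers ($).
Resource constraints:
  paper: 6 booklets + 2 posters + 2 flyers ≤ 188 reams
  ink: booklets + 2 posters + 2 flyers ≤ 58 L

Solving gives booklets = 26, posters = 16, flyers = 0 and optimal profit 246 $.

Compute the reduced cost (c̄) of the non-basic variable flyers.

-1

At the optimum: paper uses 188 of 188 (binding); ink uses 58 of 58 (binding).
The binding rows give the dual system: 6·y_paper + 1·y_ink = 7 and 2·y_paper + 2·y_ink = 4.
This yields shadow prices y_paper = 1, y_ink = 1.
Reduced cost of flyers: c₃ − yᵀa₃ = 3 − (1·2 + 1·2) = 3 − 4 = -1.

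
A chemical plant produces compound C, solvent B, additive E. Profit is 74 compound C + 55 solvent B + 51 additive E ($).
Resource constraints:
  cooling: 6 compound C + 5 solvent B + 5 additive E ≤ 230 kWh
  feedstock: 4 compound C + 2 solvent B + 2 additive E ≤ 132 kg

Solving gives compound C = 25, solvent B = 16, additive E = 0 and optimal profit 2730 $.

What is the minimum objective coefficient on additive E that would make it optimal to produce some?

Check each constraint at x*: cooling 230/230 (tight); feedstock 132/132 (tight).
From A_Bᵀ y = c: 6·y_cooling + 4·y_feedstock = 74; 5·y_cooling + 2·y_feedstock = 55.
Solving: y_cooling = 9, y_feedstock = 5.
additive E enters the basis when its profit ≥ yᵀa₃ = 9·5 + 5·2 = 55.

55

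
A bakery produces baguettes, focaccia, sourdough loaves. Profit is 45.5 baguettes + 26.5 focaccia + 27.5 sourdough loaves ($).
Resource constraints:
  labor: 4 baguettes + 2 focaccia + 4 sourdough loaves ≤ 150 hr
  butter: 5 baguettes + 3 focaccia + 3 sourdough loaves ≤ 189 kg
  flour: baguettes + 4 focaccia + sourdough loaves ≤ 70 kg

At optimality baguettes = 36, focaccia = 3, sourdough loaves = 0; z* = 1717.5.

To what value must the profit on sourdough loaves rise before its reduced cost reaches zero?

At the optimum: labor uses 150 of 150 (binding); butter uses 189 of 189 (binding); flour uses 48 of 70 (slack = 22).
Slack constraints have shadow price 0 (complementary slackness).
Dual feasibility on the basic columns requires 4·y_labor + 5·y_butter = 45.5, 2·y_labor + 3·y_butter = 26.5.
This yields shadow prices y_labor = 2, y_butter = 7.5.
sourdough loaves enters the basis when its profit ≥ yᵀa₃ = 2·4 + 7.5·3 = 30.5.

30.5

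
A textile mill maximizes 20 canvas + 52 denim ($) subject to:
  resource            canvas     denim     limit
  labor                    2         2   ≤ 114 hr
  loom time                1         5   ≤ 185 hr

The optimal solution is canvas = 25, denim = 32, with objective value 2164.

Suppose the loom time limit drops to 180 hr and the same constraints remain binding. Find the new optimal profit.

At the optimum: labor uses 114 of 114 (binding); loom time uses 185 of 185 (binding).
From A_Bᵀ y = c: 2·y_labor + 1·y_loom time = 20; 2·y_labor + 5·y_loom time = 52.
Solving: y_labor = 6, y_loom time = 8.
Δz = y_loom time·Δb = 8 × (-5) = -40, so new z* = 2164 − 40 = 2124.

2124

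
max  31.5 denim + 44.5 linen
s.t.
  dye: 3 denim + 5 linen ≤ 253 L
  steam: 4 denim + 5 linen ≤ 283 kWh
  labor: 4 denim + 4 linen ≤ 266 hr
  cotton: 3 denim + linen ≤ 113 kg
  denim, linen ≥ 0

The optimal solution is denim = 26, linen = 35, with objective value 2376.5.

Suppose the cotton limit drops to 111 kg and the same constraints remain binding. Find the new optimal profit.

2372.5

At the optimum: dye uses 253 of 253 (binding); steam uses 279 of 283 (slack = 4); labor uses 244 of 266 (slack = 22); cotton uses 113 of 113 (binding).
Slack constraints have shadow price 0 (complementary slackness).
The binding rows give the dual system: 3·y_dye + 3·y_cotton = 31.5 and 5·y_dye + 1·y_cotton = 44.5.
This yields shadow prices y_dye = 8.5, y_cotton = 2.
Δz = y_cotton·Δb = 2 × (-2) = -4, so new z* = 2376.5 − 4 = 2372.5.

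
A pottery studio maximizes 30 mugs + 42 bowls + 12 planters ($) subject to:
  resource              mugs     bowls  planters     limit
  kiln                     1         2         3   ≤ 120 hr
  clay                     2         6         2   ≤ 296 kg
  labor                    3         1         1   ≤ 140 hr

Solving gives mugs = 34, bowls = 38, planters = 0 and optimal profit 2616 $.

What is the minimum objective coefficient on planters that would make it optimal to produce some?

Check each constraint at x*: kiln 110/120 (slack 10); clay 296/296 (tight); labor 140/140 (tight).
By complementary slackness, y = 0 for the non-binding constraint.
The binding rows give the dual system: 2·y_clay + 3·y_labor = 30 and 6·y_clay + 1·y_labor = 42.
→ y_clay = 6 and y_labor = 6.
planters enters the basis when its profit ≥ yᵀa₃ = 6·2 + 6·1 = 18.

18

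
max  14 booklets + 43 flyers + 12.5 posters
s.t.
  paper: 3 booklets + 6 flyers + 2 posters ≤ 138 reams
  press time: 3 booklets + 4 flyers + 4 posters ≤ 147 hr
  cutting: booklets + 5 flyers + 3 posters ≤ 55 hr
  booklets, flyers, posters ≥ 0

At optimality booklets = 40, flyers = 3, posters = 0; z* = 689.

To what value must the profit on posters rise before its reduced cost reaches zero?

At the optimum: paper uses 138 of 138 (binding); press time uses 132 of 147 (slack = 15); cutting uses 55 of 55 (binding).
By complementary slackness, y = 0 for the non-binding constraint.
Dual feasibility on the basic columns requires 3·y_paper + 1·y_cutting = 14, 6·y_paper + 5·y_cutting = 43.
→ y_paper = 3 and y_cutting = 5.
posters enters the basis when its profit ≥ yᵀa₃ = 3·2 + 5·3 = 21.

21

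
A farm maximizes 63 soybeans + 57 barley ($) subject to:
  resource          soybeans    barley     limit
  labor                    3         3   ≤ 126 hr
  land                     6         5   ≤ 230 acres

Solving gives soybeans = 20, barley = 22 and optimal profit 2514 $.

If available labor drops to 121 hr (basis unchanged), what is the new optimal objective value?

At the optimum: labor uses 126 of 126 (binding); land uses 230 of 230 (binding).
Dual feasibility on the basic columns requires 3·y_labor + 6·y_land = 63, 3·y_labor + 5·y_land = 57.
→ y_labor = 9 and y_land = 6.
Δz = y_labor·Δb = 9 × (-5) = -45, so new z* = 2514 − 45 = 2469.

2469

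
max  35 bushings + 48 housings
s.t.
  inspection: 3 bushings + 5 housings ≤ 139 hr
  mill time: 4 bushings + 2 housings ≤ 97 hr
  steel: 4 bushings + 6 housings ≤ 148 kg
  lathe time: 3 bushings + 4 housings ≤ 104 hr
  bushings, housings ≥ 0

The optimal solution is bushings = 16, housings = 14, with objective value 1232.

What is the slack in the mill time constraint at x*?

5

mill time used = 4·16 + 2·14 = 92; slack = 97 − 92 = 5.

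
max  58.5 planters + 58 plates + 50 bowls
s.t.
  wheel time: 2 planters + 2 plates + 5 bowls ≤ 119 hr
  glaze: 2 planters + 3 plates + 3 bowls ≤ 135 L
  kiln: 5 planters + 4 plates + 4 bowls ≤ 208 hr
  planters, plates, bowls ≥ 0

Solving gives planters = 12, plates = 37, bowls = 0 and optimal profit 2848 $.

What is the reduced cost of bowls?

-8

Binding: glaze and kiln. Non-binding: wheel time (21 unused).
Since wheel time is not tight, its dual is 0.
From A_Bᵀ y = c: 2·y_glaze + 5·y_kiln = 58.5; 3·y_glaze + 4·y_kiln = 58.
→ y_glaze = 8 and y_kiln = 8.5.
Reduced cost of bowls: c₃ − yᵀa₃ = 50 − (8·3 + 8.5·4) = 50 − 58 = -8.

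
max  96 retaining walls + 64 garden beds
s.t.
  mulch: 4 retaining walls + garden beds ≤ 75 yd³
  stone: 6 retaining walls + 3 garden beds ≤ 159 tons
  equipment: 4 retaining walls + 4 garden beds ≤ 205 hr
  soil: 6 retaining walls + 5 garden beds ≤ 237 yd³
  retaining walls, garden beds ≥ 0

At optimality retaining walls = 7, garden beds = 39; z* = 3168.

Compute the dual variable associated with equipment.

0

Binding: stone and soil. Non-binding: mulch (8 unused), equipment (21 unused).
Slack constraints have shadow price 0 (complementary slackness).
From A_Bᵀ y = c: 6·y_stone + 6·y_soil = 96; 3·y_stone + 5·y_soil = 64.
→ y_stone = 8 and y_soil = 8.
Shadow price of equipment = 0.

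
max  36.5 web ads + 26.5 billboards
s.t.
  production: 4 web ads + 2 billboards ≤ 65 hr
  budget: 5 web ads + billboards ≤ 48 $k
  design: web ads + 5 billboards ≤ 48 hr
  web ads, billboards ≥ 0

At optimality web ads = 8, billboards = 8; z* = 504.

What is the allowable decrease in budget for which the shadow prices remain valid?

Binding constraints: budget, design. The basis is B = [[5,1],[1,5]] with det 24.
Per unit decrease in budget, x* moves by d = (-0.2083, 0.0417).
The basis stays optimal until web ads reaches 0; allowable decrease = 38.4 $k.

38.4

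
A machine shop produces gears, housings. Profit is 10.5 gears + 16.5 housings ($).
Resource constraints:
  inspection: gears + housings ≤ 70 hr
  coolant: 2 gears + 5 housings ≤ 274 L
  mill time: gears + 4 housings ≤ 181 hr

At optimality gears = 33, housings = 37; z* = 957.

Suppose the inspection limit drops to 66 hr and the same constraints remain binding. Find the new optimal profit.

923

Binding: inspection and mill time. Non-binding: coolant (23 unused).
Since coolant is not tight, its dual is 0.
From A_Bᵀ y = c: 1·y_inspection + 1·y_mill time = 10.5; 1·y_inspection + 4·y_mill time = 16.5.
→ y_inspection = 8.5 and y_mill time = 2.
Δz = y_inspection·Δb = 8.5 × (-4) = -34, so new z* = 957 − 34 = 923.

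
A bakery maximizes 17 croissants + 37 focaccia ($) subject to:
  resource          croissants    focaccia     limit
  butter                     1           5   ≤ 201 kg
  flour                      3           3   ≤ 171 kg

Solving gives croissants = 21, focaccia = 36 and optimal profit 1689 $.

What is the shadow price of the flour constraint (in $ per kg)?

Both butter and flour are binding at x*.
From A_Bᵀ y = c: 1·y_butter + 3·y_flour = 17; 5·y_butter + 3·y_flour = 37.
This yields shadow prices y_butter = 5, y_flour = 4.
Shadow price of flour = 4.

4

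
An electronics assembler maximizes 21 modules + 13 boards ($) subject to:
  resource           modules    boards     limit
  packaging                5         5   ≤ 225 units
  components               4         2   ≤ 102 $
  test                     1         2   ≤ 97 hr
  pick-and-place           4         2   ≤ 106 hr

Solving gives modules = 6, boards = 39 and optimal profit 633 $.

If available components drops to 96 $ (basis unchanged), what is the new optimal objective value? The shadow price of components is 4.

609

Δb = -6, so new z* = 633 + (4)·(-6) = 633 − 24 = 609.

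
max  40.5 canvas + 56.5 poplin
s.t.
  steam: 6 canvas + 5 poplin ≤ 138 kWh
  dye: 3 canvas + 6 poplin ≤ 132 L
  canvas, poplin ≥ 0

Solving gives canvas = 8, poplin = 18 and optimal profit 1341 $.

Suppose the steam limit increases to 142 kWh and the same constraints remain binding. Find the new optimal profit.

Check each constraint at x*: steam 138/138 (tight); dye 132/132 (tight).
From A_Bᵀ y = c: 6·y_steam + 3·y_dye = 40.5; 5·y_steam + 6·y_dye = 56.5.
This yields shadow prices y_steam = 3.5, y_dye = 6.5.
Δz = y_steam·Δb = 3.5 × (4) = 14, so new z* = 1341 + 14 = 1355.

1355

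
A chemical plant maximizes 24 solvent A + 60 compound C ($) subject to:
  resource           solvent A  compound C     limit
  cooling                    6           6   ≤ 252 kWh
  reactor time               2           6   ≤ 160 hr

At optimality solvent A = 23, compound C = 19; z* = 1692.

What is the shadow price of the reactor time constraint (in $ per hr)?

9

Both cooling and reactor time are binding at x*.
From A_Bᵀ y = c: 6·y_cooling + 2·y_reactor time = 24; 6·y_cooling + 6·y_reactor time = 60.
This yields shadow prices y_cooling = 1, y_reactor time = 9.
Shadow price of reactor time = 9.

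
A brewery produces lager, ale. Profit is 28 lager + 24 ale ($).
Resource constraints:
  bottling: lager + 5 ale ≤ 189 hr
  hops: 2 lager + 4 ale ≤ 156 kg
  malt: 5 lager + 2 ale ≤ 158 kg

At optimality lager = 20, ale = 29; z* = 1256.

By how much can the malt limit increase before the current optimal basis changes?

Binding constraints: hops, malt. The basis is B = [[2,4],[5,2]] with det -16.
Per unit increase in malt, x* moves by d = (0.25, -0.125).
The basis stays optimal until ale reaches 0; allowable increase = 232 kg.

232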